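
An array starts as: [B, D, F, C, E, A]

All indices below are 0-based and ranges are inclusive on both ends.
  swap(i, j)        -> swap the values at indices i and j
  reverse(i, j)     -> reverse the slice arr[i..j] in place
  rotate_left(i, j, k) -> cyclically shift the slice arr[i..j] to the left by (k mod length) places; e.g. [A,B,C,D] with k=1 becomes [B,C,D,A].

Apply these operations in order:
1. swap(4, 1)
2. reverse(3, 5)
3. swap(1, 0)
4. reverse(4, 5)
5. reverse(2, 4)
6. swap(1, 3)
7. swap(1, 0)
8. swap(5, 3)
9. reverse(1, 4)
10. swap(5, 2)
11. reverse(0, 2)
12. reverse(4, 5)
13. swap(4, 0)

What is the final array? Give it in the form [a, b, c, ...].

After 1 (swap(4, 1)): [B, E, F, C, D, A]
After 2 (reverse(3, 5)): [B, E, F, A, D, C]
After 3 (swap(1, 0)): [E, B, F, A, D, C]
After 4 (reverse(4, 5)): [E, B, F, A, C, D]
After 5 (reverse(2, 4)): [E, B, C, A, F, D]
After 6 (swap(1, 3)): [E, A, C, B, F, D]
After 7 (swap(1, 0)): [A, E, C, B, F, D]
After 8 (swap(5, 3)): [A, E, C, D, F, B]
After 9 (reverse(1, 4)): [A, F, D, C, E, B]
After 10 (swap(5, 2)): [A, F, B, C, E, D]
After 11 (reverse(0, 2)): [B, F, A, C, E, D]
After 12 (reverse(4, 5)): [B, F, A, C, D, E]
After 13 (swap(4, 0)): [D, F, A, C, B, E]

Answer: [D, F, A, C, B, E]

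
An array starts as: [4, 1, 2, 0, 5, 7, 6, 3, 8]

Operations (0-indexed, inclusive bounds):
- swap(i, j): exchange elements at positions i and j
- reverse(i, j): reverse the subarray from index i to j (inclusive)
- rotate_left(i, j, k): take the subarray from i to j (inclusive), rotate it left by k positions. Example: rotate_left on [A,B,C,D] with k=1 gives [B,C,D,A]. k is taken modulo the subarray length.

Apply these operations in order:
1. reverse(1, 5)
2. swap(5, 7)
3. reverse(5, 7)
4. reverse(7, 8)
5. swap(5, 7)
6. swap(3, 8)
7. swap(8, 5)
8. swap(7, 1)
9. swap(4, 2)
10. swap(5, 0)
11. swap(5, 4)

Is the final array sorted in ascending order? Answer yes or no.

Answer: yes

Derivation:
After 1 (reverse(1, 5)): [4, 7, 5, 0, 2, 1, 6, 3, 8]
After 2 (swap(5, 7)): [4, 7, 5, 0, 2, 3, 6, 1, 8]
After 3 (reverse(5, 7)): [4, 7, 5, 0, 2, 1, 6, 3, 8]
After 4 (reverse(7, 8)): [4, 7, 5, 0, 2, 1, 6, 8, 3]
After 5 (swap(5, 7)): [4, 7, 5, 0, 2, 8, 6, 1, 3]
After 6 (swap(3, 8)): [4, 7, 5, 3, 2, 8, 6, 1, 0]
After 7 (swap(8, 5)): [4, 7, 5, 3, 2, 0, 6, 1, 8]
After 8 (swap(7, 1)): [4, 1, 5, 3, 2, 0, 6, 7, 8]
After 9 (swap(4, 2)): [4, 1, 2, 3, 5, 0, 6, 7, 8]
After 10 (swap(5, 0)): [0, 1, 2, 3, 5, 4, 6, 7, 8]
After 11 (swap(5, 4)): [0, 1, 2, 3, 4, 5, 6, 7, 8]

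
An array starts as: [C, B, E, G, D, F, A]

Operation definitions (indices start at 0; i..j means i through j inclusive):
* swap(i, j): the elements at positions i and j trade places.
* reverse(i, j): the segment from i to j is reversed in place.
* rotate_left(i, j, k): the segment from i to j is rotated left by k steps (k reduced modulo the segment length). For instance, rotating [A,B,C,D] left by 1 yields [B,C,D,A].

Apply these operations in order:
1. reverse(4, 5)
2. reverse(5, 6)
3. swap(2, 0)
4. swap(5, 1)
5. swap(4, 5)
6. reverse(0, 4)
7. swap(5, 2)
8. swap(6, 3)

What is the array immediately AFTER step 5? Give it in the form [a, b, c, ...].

Answer: [E, A, C, G, B, F, D]

Derivation:
After 1 (reverse(4, 5)): [C, B, E, G, F, D, A]
After 2 (reverse(5, 6)): [C, B, E, G, F, A, D]
After 3 (swap(2, 0)): [E, B, C, G, F, A, D]
After 4 (swap(5, 1)): [E, A, C, G, F, B, D]
After 5 (swap(4, 5)): [E, A, C, G, B, F, D]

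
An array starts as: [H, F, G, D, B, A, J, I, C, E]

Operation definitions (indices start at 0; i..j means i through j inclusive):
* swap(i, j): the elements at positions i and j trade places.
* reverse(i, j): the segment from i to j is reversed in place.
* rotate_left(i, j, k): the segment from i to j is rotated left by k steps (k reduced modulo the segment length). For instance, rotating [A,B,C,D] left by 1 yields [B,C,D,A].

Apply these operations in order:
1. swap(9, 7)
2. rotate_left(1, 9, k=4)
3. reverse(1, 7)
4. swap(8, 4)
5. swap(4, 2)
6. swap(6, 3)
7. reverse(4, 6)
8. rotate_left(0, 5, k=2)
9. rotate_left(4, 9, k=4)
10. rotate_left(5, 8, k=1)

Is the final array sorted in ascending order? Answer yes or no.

After 1 (swap(9, 7)): [H, F, G, D, B, A, J, E, C, I]
After 2 (rotate_left(1, 9, k=4)): [H, A, J, E, C, I, F, G, D, B]
After 3 (reverse(1, 7)): [H, G, F, I, C, E, J, A, D, B]
After 4 (swap(8, 4)): [H, G, F, I, D, E, J, A, C, B]
After 5 (swap(4, 2)): [H, G, D, I, F, E, J, A, C, B]
After 6 (swap(6, 3)): [H, G, D, J, F, E, I, A, C, B]
After 7 (reverse(4, 6)): [H, G, D, J, I, E, F, A, C, B]
After 8 (rotate_left(0, 5, k=2)): [D, J, I, E, H, G, F, A, C, B]
After 9 (rotate_left(4, 9, k=4)): [D, J, I, E, C, B, H, G, F, A]
After 10 (rotate_left(5, 8, k=1)): [D, J, I, E, C, H, G, F, B, A]

Answer: no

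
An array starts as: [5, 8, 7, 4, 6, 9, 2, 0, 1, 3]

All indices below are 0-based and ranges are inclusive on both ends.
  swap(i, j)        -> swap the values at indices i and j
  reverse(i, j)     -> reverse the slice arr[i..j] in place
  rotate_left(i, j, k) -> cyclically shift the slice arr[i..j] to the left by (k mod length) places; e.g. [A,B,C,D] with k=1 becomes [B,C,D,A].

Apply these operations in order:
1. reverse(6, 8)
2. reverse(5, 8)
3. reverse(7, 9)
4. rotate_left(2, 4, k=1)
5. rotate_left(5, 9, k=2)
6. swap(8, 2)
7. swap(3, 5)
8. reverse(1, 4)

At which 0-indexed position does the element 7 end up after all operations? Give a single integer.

After 1 (reverse(6, 8)): [5, 8, 7, 4, 6, 9, 1, 0, 2, 3]
After 2 (reverse(5, 8)): [5, 8, 7, 4, 6, 2, 0, 1, 9, 3]
After 3 (reverse(7, 9)): [5, 8, 7, 4, 6, 2, 0, 3, 9, 1]
After 4 (rotate_left(2, 4, k=1)): [5, 8, 4, 6, 7, 2, 0, 3, 9, 1]
After 5 (rotate_left(5, 9, k=2)): [5, 8, 4, 6, 7, 3, 9, 1, 2, 0]
After 6 (swap(8, 2)): [5, 8, 2, 6, 7, 3, 9, 1, 4, 0]
After 7 (swap(3, 5)): [5, 8, 2, 3, 7, 6, 9, 1, 4, 0]
After 8 (reverse(1, 4)): [5, 7, 3, 2, 8, 6, 9, 1, 4, 0]

Answer: 1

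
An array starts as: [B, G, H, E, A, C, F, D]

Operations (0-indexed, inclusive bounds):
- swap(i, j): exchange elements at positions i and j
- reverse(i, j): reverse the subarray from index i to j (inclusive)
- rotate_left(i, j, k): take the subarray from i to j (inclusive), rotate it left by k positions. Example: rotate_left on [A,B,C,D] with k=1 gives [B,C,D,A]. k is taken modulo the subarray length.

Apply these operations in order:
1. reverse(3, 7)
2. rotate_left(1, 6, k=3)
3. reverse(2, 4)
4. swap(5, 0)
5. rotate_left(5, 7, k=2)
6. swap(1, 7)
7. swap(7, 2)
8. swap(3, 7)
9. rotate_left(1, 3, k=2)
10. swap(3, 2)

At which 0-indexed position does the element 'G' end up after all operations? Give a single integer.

Answer: 1

Derivation:
After 1 (reverse(3, 7)): [B, G, H, D, F, C, A, E]
After 2 (rotate_left(1, 6, k=3)): [B, F, C, A, G, H, D, E]
After 3 (reverse(2, 4)): [B, F, G, A, C, H, D, E]
After 4 (swap(5, 0)): [H, F, G, A, C, B, D, E]
After 5 (rotate_left(5, 7, k=2)): [H, F, G, A, C, E, B, D]
After 6 (swap(1, 7)): [H, D, G, A, C, E, B, F]
After 7 (swap(7, 2)): [H, D, F, A, C, E, B, G]
After 8 (swap(3, 7)): [H, D, F, G, C, E, B, A]
After 9 (rotate_left(1, 3, k=2)): [H, G, D, F, C, E, B, A]
After 10 (swap(3, 2)): [H, G, F, D, C, E, B, A]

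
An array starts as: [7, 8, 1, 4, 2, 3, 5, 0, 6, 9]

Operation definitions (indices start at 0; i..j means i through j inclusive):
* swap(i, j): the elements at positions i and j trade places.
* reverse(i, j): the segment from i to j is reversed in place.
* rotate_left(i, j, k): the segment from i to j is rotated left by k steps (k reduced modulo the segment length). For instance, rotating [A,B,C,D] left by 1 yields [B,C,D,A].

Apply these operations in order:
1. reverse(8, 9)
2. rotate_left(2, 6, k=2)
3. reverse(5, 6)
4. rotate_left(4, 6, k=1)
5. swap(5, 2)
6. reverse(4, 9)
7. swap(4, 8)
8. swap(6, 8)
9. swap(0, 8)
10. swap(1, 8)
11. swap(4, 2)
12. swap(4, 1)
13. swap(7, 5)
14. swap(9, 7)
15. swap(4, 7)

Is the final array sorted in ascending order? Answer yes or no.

Answer: yes

Derivation:
After 1 (reverse(8, 9)): [7, 8, 1, 4, 2, 3, 5, 0, 9, 6]
After 2 (rotate_left(2, 6, k=2)): [7, 8, 2, 3, 5, 1, 4, 0, 9, 6]
After 3 (reverse(5, 6)): [7, 8, 2, 3, 5, 4, 1, 0, 9, 6]
After 4 (rotate_left(4, 6, k=1)): [7, 8, 2, 3, 4, 1, 5, 0, 9, 6]
After 5 (swap(5, 2)): [7, 8, 1, 3, 4, 2, 5, 0, 9, 6]
After 6 (reverse(4, 9)): [7, 8, 1, 3, 6, 9, 0, 5, 2, 4]
After 7 (swap(4, 8)): [7, 8, 1, 3, 2, 9, 0, 5, 6, 4]
After 8 (swap(6, 8)): [7, 8, 1, 3, 2, 9, 6, 5, 0, 4]
After 9 (swap(0, 8)): [0, 8, 1, 3, 2, 9, 6, 5, 7, 4]
After 10 (swap(1, 8)): [0, 7, 1, 3, 2, 9, 6, 5, 8, 4]
After 11 (swap(4, 2)): [0, 7, 2, 3, 1, 9, 6, 5, 8, 4]
After 12 (swap(4, 1)): [0, 1, 2, 3, 7, 9, 6, 5, 8, 4]
After 13 (swap(7, 5)): [0, 1, 2, 3, 7, 5, 6, 9, 8, 4]
After 14 (swap(9, 7)): [0, 1, 2, 3, 7, 5, 6, 4, 8, 9]
After 15 (swap(4, 7)): [0, 1, 2, 3, 4, 5, 6, 7, 8, 9]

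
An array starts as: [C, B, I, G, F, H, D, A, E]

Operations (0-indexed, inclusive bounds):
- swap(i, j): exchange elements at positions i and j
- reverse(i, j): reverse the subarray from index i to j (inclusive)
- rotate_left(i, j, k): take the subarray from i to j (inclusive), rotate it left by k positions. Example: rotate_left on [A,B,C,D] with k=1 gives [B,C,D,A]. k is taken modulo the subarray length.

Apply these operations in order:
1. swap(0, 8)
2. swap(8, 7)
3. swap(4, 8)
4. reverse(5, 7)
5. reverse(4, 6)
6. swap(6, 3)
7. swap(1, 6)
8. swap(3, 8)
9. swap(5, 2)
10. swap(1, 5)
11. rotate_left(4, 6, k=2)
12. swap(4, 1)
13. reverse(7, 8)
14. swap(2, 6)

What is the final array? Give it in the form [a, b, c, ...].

After 1 (swap(0, 8)): [E, B, I, G, F, H, D, A, C]
After 2 (swap(8, 7)): [E, B, I, G, F, H, D, C, A]
After 3 (swap(4, 8)): [E, B, I, G, A, H, D, C, F]
After 4 (reverse(5, 7)): [E, B, I, G, A, C, D, H, F]
After 5 (reverse(4, 6)): [E, B, I, G, D, C, A, H, F]
After 6 (swap(6, 3)): [E, B, I, A, D, C, G, H, F]
After 7 (swap(1, 6)): [E, G, I, A, D, C, B, H, F]
After 8 (swap(3, 8)): [E, G, I, F, D, C, B, H, A]
After 9 (swap(5, 2)): [E, G, C, F, D, I, B, H, A]
After 10 (swap(1, 5)): [E, I, C, F, D, G, B, H, A]
After 11 (rotate_left(4, 6, k=2)): [E, I, C, F, B, D, G, H, A]
After 12 (swap(4, 1)): [E, B, C, F, I, D, G, H, A]
After 13 (reverse(7, 8)): [E, B, C, F, I, D, G, A, H]
After 14 (swap(2, 6)): [E, B, G, F, I, D, C, A, H]

Answer: [E, B, G, F, I, D, C, A, H]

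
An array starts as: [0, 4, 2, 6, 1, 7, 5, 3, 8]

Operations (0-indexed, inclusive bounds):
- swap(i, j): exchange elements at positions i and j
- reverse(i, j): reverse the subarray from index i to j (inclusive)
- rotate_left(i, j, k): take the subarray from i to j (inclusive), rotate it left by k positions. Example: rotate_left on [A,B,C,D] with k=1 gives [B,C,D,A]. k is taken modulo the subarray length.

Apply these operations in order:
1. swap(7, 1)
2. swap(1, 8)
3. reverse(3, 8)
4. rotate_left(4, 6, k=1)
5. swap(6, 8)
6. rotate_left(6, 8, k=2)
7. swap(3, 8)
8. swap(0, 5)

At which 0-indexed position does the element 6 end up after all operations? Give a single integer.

Answer: 7

Derivation:
After 1 (swap(7, 1)): [0, 3, 2, 6, 1, 7, 5, 4, 8]
After 2 (swap(1, 8)): [0, 8, 2, 6, 1, 7, 5, 4, 3]
After 3 (reverse(3, 8)): [0, 8, 2, 3, 4, 5, 7, 1, 6]
After 4 (rotate_left(4, 6, k=1)): [0, 8, 2, 3, 5, 7, 4, 1, 6]
After 5 (swap(6, 8)): [0, 8, 2, 3, 5, 7, 6, 1, 4]
After 6 (rotate_left(6, 8, k=2)): [0, 8, 2, 3, 5, 7, 4, 6, 1]
After 7 (swap(3, 8)): [0, 8, 2, 1, 5, 7, 4, 6, 3]
After 8 (swap(0, 5)): [7, 8, 2, 1, 5, 0, 4, 6, 3]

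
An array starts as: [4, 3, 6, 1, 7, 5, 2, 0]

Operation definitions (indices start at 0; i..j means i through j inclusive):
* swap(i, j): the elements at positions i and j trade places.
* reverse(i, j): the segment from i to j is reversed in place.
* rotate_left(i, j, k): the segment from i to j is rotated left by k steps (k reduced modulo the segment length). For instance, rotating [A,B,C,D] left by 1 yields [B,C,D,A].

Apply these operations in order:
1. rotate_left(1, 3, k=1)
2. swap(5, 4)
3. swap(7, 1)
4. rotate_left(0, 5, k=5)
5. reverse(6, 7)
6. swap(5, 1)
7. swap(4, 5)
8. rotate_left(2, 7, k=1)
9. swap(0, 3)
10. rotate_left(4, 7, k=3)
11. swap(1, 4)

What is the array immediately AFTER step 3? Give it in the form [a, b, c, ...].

Answer: [4, 0, 1, 3, 5, 7, 2, 6]

Derivation:
After 1 (rotate_left(1, 3, k=1)): [4, 6, 1, 3, 7, 5, 2, 0]
After 2 (swap(5, 4)): [4, 6, 1, 3, 5, 7, 2, 0]
After 3 (swap(7, 1)): [4, 0, 1, 3, 5, 7, 2, 6]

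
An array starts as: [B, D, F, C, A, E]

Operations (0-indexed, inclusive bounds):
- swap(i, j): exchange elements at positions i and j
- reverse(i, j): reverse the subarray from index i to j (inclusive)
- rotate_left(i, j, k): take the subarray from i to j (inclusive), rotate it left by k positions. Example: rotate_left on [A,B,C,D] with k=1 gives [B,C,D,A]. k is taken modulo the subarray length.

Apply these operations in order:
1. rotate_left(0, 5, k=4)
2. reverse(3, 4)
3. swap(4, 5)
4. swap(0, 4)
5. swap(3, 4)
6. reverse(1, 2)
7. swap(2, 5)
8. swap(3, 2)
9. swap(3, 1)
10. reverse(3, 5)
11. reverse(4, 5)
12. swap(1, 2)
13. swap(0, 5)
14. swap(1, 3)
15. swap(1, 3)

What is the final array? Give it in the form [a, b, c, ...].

After 1 (rotate_left(0, 5, k=4)): [A, E, B, D, F, C]
After 2 (reverse(3, 4)): [A, E, B, F, D, C]
After 3 (swap(4, 5)): [A, E, B, F, C, D]
After 4 (swap(0, 4)): [C, E, B, F, A, D]
After 5 (swap(3, 4)): [C, E, B, A, F, D]
After 6 (reverse(1, 2)): [C, B, E, A, F, D]
After 7 (swap(2, 5)): [C, B, D, A, F, E]
After 8 (swap(3, 2)): [C, B, A, D, F, E]
After 9 (swap(3, 1)): [C, D, A, B, F, E]
After 10 (reverse(3, 5)): [C, D, A, E, F, B]
After 11 (reverse(4, 5)): [C, D, A, E, B, F]
After 12 (swap(1, 2)): [C, A, D, E, B, F]
After 13 (swap(0, 5)): [F, A, D, E, B, C]
After 14 (swap(1, 3)): [F, E, D, A, B, C]
After 15 (swap(1, 3)): [F, A, D, E, B, C]

Answer: [F, A, D, E, B, C]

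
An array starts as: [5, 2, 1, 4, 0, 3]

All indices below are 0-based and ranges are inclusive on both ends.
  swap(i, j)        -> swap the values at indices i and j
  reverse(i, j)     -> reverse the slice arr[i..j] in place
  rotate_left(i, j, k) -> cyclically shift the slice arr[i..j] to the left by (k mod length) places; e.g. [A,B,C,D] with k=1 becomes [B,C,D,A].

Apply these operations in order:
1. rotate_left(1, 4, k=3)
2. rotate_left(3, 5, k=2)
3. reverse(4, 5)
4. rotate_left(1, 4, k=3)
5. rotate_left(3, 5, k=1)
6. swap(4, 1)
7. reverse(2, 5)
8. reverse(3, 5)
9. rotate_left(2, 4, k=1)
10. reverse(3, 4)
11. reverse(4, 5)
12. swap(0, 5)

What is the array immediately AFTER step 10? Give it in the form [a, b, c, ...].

After 1 (rotate_left(1, 4, k=3)): [5, 0, 2, 1, 4, 3]
After 2 (rotate_left(3, 5, k=2)): [5, 0, 2, 3, 1, 4]
After 3 (reverse(4, 5)): [5, 0, 2, 3, 4, 1]
After 4 (rotate_left(1, 4, k=3)): [5, 4, 0, 2, 3, 1]
After 5 (rotate_left(3, 5, k=1)): [5, 4, 0, 3, 1, 2]
After 6 (swap(4, 1)): [5, 1, 0, 3, 4, 2]
After 7 (reverse(2, 5)): [5, 1, 2, 4, 3, 0]
After 8 (reverse(3, 5)): [5, 1, 2, 0, 3, 4]
After 9 (rotate_left(2, 4, k=1)): [5, 1, 0, 3, 2, 4]
After 10 (reverse(3, 4)): [5, 1, 0, 2, 3, 4]

Answer: [5, 1, 0, 2, 3, 4]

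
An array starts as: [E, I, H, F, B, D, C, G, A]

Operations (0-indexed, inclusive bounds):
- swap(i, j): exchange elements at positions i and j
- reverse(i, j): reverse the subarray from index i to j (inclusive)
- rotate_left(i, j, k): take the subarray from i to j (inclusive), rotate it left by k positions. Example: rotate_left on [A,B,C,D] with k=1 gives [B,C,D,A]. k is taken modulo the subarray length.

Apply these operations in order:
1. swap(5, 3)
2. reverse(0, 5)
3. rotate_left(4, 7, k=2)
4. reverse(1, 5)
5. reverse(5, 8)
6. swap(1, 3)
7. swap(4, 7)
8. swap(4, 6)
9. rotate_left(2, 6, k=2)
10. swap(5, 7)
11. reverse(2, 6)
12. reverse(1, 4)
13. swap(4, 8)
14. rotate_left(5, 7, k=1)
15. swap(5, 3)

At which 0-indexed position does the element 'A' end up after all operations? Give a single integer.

After 1 (swap(5, 3)): [E, I, H, D, B, F, C, G, A]
After 2 (reverse(0, 5)): [F, B, D, H, I, E, C, G, A]
After 3 (rotate_left(4, 7, k=2)): [F, B, D, H, C, G, I, E, A]
After 4 (reverse(1, 5)): [F, G, C, H, D, B, I, E, A]
After 5 (reverse(5, 8)): [F, G, C, H, D, A, E, I, B]
After 6 (swap(1, 3)): [F, H, C, G, D, A, E, I, B]
After 7 (swap(4, 7)): [F, H, C, G, I, A, E, D, B]
After 8 (swap(4, 6)): [F, H, C, G, E, A, I, D, B]
After 9 (rotate_left(2, 6, k=2)): [F, H, E, A, I, C, G, D, B]
After 10 (swap(5, 7)): [F, H, E, A, I, D, G, C, B]
After 11 (reverse(2, 6)): [F, H, G, D, I, A, E, C, B]
After 12 (reverse(1, 4)): [F, I, D, G, H, A, E, C, B]
After 13 (swap(4, 8)): [F, I, D, G, B, A, E, C, H]
After 14 (rotate_left(5, 7, k=1)): [F, I, D, G, B, E, C, A, H]
After 15 (swap(5, 3)): [F, I, D, E, B, G, C, A, H]

Answer: 7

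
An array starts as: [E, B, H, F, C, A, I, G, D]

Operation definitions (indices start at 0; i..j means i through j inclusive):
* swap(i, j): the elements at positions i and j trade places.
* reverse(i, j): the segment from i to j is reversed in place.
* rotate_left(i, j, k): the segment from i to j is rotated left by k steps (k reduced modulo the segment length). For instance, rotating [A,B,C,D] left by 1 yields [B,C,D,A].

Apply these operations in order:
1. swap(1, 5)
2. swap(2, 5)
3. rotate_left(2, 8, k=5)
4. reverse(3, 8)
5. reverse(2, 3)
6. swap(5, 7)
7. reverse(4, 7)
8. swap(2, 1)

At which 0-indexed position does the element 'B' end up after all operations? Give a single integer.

Answer: 6

Derivation:
After 1 (swap(1, 5)): [E, A, H, F, C, B, I, G, D]
After 2 (swap(2, 5)): [E, A, B, F, C, H, I, G, D]
After 3 (rotate_left(2, 8, k=5)): [E, A, G, D, B, F, C, H, I]
After 4 (reverse(3, 8)): [E, A, G, I, H, C, F, B, D]
After 5 (reverse(2, 3)): [E, A, I, G, H, C, F, B, D]
After 6 (swap(5, 7)): [E, A, I, G, H, B, F, C, D]
After 7 (reverse(4, 7)): [E, A, I, G, C, F, B, H, D]
After 8 (swap(2, 1)): [E, I, A, G, C, F, B, H, D]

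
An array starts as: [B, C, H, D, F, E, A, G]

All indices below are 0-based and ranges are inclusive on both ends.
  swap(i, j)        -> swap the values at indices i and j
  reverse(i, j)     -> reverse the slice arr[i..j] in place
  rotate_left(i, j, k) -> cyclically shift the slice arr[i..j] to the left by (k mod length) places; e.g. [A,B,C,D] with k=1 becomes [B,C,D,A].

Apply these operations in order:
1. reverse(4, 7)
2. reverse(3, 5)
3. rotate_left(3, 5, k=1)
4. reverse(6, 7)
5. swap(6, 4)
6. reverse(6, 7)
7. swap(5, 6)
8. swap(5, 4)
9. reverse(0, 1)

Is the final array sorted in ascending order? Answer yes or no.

Answer: no

Derivation:
After 1 (reverse(4, 7)): [B, C, H, D, G, A, E, F]
After 2 (reverse(3, 5)): [B, C, H, A, G, D, E, F]
After 3 (rotate_left(3, 5, k=1)): [B, C, H, G, D, A, E, F]
After 4 (reverse(6, 7)): [B, C, H, G, D, A, F, E]
After 5 (swap(6, 4)): [B, C, H, G, F, A, D, E]
After 6 (reverse(6, 7)): [B, C, H, G, F, A, E, D]
After 7 (swap(5, 6)): [B, C, H, G, F, E, A, D]
After 8 (swap(5, 4)): [B, C, H, G, E, F, A, D]
After 9 (reverse(0, 1)): [C, B, H, G, E, F, A, D]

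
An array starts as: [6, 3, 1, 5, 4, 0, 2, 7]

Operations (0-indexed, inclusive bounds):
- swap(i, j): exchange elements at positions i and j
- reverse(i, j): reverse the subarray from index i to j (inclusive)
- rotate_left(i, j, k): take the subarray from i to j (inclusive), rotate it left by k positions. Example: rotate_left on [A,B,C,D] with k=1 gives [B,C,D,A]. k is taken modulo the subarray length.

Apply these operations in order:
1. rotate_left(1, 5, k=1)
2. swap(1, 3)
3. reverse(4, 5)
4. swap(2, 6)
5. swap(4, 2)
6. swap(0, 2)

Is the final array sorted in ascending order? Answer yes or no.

Answer: no

Derivation:
After 1 (rotate_left(1, 5, k=1)): [6, 1, 5, 4, 0, 3, 2, 7]
After 2 (swap(1, 3)): [6, 4, 5, 1, 0, 3, 2, 7]
After 3 (reverse(4, 5)): [6, 4, 5, 1, 3, 0, 2, 7]
After 4 (swap(2, 6)): [6, 4, 2, 1, 3, 0, 5, 7]
After 5 (swap(4, 2)): [6, 4, 3, 1, 2, 0, 5, 7]
After 6 (swap(0, 2)): [3, 4, 6, 1, 2, 0, 5, 7]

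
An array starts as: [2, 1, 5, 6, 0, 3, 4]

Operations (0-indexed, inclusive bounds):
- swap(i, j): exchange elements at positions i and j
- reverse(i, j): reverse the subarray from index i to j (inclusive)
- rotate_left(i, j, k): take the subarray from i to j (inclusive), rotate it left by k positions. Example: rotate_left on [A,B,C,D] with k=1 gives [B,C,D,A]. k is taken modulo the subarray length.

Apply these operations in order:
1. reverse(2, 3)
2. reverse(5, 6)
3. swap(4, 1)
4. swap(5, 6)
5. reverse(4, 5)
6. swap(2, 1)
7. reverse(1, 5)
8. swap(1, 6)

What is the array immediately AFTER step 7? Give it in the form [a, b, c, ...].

After 1 (reverse(2, 3)): [2, 1, 6, 5, 0, 3, 4]
After 2 (reverse(5, 6)): [2, 1, 6, 5, 0, 4, 3]
After 3 (swap(4, 1)): [2, 0, 6, 5, 1, 4, 3]
After 4 (swap(5, 6)): [2, 0, 6, 5, 1, 3, 4]
After 5 (reverse(4, 5)): [2, 0, 6, 5, 3, 1, 4]
After 6 (swap(2, 1)): [2, 6, 0, 5, 3, 1, 4]
After 7 (reverse(1, 5)): [2, 1, 3, 5, 0, 6, 4]

Answer: [2, 1, 3, 5, 0, 6, 4]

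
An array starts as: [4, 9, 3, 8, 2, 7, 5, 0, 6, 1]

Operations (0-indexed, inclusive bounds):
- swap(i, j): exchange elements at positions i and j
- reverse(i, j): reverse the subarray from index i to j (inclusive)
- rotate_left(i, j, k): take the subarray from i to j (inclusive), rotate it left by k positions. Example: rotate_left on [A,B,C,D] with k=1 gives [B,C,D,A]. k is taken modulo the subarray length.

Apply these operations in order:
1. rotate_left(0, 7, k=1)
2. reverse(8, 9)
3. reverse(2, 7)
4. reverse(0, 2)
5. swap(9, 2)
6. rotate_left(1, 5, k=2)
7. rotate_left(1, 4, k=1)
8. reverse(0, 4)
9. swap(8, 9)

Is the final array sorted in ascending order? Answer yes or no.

After 1 (rotate_left(0, 7, k=1)): [9, 3, 8, 2, 7, 5, 0, 4, 6, 1]
After 2 (reverse(8, 9)): [9, 3, 8, 2, 7, 5, 0, 4, 1, 6]
After 3 (reverse(2, 7)): [9, 3, 4, 0, 5, 7, 2, 8, 1, 6]
After 4 (reverse(0, 2)): [4, 3, 9, 0, 5, 7, 2, 8, 1, 6]
After 5 (swap(9, 2)): [4, 3, 6, 0, 5, 7, 2, 8, 1, 9]
After 6 (rotate_left(1, 5, k=2)): [4, 0, 5, 7, 3, 6, 2, 8, 1, 9]
After 7 (rotate_left(1, 4, k=1)): [4, 5, 7, 3, 0, 6, 2, 8, 1, 9]
After 8 (reverse(0, 4)): [0, 3, 7, 5, 4, 6, 2, 8, 1, 9]
After 9 (swap(8, 9)): [0, 3, 7, 5, 4, 6, 2, 8, 9, 1]

Answer: no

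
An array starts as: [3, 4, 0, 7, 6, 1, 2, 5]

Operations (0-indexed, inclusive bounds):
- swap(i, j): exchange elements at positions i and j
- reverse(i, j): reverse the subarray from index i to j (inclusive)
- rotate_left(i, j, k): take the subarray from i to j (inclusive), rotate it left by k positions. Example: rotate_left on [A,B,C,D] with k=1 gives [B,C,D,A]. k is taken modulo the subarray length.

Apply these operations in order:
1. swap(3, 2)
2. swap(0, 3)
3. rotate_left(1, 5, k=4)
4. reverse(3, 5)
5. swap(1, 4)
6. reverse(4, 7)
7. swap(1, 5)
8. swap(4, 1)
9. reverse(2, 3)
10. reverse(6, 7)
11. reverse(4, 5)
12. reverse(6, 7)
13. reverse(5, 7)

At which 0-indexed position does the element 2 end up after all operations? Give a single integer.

Answer: 7

Derivation:
After 1 (swap(3, 2)): [3, 4, 7, 0, 6, 1, 2, 5]
After 2 (swap(0, 3)): [0, 4, 7, 3, 6, 1, 2, 5]
After 3 (rotate_left(1, 5, k=4)): [0, 1, 4, 7, 3, 6, 2, 5]
After 4 (reverse(3, 5)): [0, 1, 4, 6, 3, 7, 2, 5]
After 5 (swap(1, 4)): [0, 3, 4, 6, 1, 7, 2, 5]
After 6 (reverse(4, 7)): [0, 3, 4, 6, 5, 2, 7, 1]
After 7 (swap(1, 5)): [0, 2, 4, 6, 5, 3, 7, 1]
After 8 (swap(4, 1)): [0, 5, 4, 6, 2, 3, 7, 1]
After 9 (reverse(2, 3)): [0, 5, 6, 4, 2, 3, 7, 1]
After 10 (reverse(6, 7)): [0, 5, 6, 4, 2, 3, 1, 7]
After 11 (reverse(4, 5)): [0, 5, 6, 4, 3, 2, 1, 7]
After 12 (reverse(6, 7)): [0, 5, 6, 4, 3, 2, 7, 1]
After 13 (reverse(5, 7)): [0, 5, 6, 4, 3, 1, 7, 2]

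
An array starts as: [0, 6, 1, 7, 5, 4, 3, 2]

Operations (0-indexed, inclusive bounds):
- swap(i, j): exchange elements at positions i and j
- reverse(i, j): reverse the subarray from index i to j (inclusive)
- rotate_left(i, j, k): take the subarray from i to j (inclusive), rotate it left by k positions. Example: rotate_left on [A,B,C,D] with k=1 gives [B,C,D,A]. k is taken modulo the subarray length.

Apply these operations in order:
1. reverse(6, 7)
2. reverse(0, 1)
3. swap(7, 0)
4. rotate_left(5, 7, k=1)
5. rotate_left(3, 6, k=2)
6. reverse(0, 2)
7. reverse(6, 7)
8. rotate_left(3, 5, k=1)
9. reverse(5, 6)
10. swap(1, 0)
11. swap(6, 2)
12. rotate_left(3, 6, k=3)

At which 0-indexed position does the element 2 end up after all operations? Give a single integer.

After 1 (reverse(6, 7)): [0, 6, 1, 7, 5, 4, 2, 3]
After 2 (reverse(0, 1)): [6, 0, 1, 7, 5, 4, 2, 3]
After 3 (swap(7, 0)): [3, 0, 1, 7, 5, 4, 2, 6]
After 4 (rotate_left(5, 7, k=1)): [3, 0, 1, 7, 5, 2, 6, 4]
After 5 (rotate_left(3, 6, k=2)): [3, 0, 1, 2, 6, 7, 5, 4]
After 6 (reverse(0, 2)): [1, 0, 3, 2, 6, 7, 5, 4]
After 7 (reverse(6, 7)): [1, 0, 3, 2, 6, 7, 4, 5]
After 8 (rotate_left(3, 5, k=1)): [1, 0, 3, 6, 7, 2, 4, 5]
After 9 (reverse(5, 6)): [1, 0, 3, 6, 7, 4, 2, 5]
After 10 (swap(1, 0)): [0, 1, 3, 6, 7, 4, 2, 5]
After 11 (swap(6, 2)): [0, 1, 2, 6, 7, 4, 3, 5]
After 12 (rotate_left(3, 6, k=3)): [0, 1, 2, 3, 6, 7, 4, 5]

Answer: 2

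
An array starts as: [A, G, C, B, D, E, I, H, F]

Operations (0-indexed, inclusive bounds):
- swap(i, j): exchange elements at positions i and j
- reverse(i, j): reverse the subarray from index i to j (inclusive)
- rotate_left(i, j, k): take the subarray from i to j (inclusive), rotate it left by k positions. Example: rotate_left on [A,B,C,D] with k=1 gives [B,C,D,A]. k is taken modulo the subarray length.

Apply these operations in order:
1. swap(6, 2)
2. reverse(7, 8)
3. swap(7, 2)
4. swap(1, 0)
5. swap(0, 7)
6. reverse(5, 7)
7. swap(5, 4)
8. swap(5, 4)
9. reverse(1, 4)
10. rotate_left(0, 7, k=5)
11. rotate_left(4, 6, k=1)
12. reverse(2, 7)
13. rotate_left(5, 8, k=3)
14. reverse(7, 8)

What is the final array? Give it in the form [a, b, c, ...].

Answer: [G, C, A, D, F, H, B, E, I]

Derivation:
After 1 (swap(6, 2)): [A, G, I, B, D, E, C, H, F]
After 2 (reverse(7, 8)): [A, G, I, B, D, E, C, F, H]
After 3 (swap(7, 2)): [A, G, F, B, D, E, C, I, H]
After 4 (swap(1, 0)): [G, A, F, B, D, E, C, I, H]
After 5 (swap(0, 7)): [I, A, F, B, D, E, C, G, H]
After 6 (reverse(5, 7)): [I, A, F, B, D, G, C, E, H]
After 7 (swap(5, 4)): [I, A, F, B, G, D, C, E, H]
After 8 (swap(5, 4)): [I, A, F, B, D, G, C, E, H]
After 9 (reverse(1, 4)): [I, D, B, F, A, G, C, E, H]
After 10 (rotate_left(0, 7, k=5)): [G, C, E, I, D, B, F, A, H]
After 11 (rotate_left(4, 6, k=1)): [G, C, E, I, B, F, D, A, H]
After 12 (reverse(2, 7)): [G, C, A, D, F, B, I, E, H]
After 13 (rotate_left(5, 8, k=3)): [G, C, A, D, F, H, B, I, E]
After 14 (reverse(7, 8)): [G, C, A, D, F, H, B, E, I]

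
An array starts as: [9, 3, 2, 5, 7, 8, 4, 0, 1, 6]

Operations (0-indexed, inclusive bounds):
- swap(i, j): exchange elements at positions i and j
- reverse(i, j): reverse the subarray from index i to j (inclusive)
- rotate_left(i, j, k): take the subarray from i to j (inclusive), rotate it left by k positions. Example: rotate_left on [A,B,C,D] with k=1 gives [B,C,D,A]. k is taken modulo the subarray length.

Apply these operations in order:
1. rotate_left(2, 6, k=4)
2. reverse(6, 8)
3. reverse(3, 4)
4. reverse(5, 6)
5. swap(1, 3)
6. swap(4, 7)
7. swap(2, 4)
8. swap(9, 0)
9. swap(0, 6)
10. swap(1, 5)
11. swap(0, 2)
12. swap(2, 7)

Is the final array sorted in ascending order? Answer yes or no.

Answer: yes

Derivation:
After 1 (rotate_left(2, 6, k=4)): [9, 3, 4, 2, 5, 7, 8, 0, 1, 6]
After 2 (reverse(6, 8)): [9, 3, 4, 2, 5, 7, 1, 0, 8, 6]
After 3 (reverse(3, 4)): [9, 3, 4, 5, 2, 7, 1, 0, 8, 6]
After 4 (reverse(5, 6)): [9, 3, 4, 5, 2, 1, 7, 0, 8, 6]
After 5 (swap(1, 3)): [9, 5, 4, 3, 2, 1, 7, 0, 8, 6]
After 6 (swap(4, 7)): [9, 5, 4, 3, 0, 1, 7, 2, 8, 6]
After 7 (swap(2, 4)): [9, 5, 0, 3, 4, 1, 7, 2, 8, 6]
After 8 (swap(9, 0)): [6, 5, 0, 3, 4, 1, 7, 2, 8, 9]
After 9 (swap(0, 6)): [7, 5, 0, 3, 4, 1, 6, 2, 8, 9]
After 10 (swap(1, 5)): [7, 1, 0, 3, 4, 5, 6, 2, 8, 9]
After 11 (swap(0, 2)): [0, 1, 7, 3, 4, 5, 6, 2, 8, 9]
After 12 (swap(2, 7)): [0, 1, 2, 3, 4, 5, 6, 7, 8, 9]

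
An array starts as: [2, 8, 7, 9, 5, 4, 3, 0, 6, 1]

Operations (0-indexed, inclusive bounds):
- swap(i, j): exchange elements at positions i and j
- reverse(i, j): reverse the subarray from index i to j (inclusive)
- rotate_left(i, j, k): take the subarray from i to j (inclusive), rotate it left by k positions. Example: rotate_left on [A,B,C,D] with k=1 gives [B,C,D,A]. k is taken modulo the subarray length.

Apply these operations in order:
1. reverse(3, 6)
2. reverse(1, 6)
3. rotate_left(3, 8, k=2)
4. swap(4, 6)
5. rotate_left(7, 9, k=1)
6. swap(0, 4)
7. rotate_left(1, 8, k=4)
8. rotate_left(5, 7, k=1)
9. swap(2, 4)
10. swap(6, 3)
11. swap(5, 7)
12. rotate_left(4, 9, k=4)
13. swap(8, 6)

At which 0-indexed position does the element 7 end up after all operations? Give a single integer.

After 1 (reverse(3, 6)): [2, 8, 7, 3, 4, 5, 9, 0, 6, 1]
After 2 (reverse(1, 6)): [2, 9, 5, 4, 3, 7, 8, 0, 6, 1]
After 3 (rotate_left(3, 8, k=2)): [2, 9, 5, 7, 8, 0, 6, 4, 3, 1]
After 4 (swap(4, 6)): [2, 9, 5, 7, 6, 0, 8, 4, 3, 1]
After 5 (rotate_left(7, 9, k=1)): [2, 9, 5, 7, 6, 0, 8, 3, 1, 4]
After 6 (swap(0, 4)): [6, 9, 5, 7, 2, 0, 8, 3, 1, 4]
After 7 (rotate_left(1, 8, k=4)): [6, 0, 8, 3, 1, 9, 5, 7, 2, 4]
After 8 (rotate_left(5, 7, k=1)): [6, 0, 8, 3, 1, 5, 7, 9, 2, 4]
After 9 (swap(2, 4)): [6, 0, 1, 3, 8, 5, 7, 9, 2, 4]
After 10 (swap(6, 3)): [6, 0, 1, 7, 8, 5, 3, 9, 2, 4]
After 11 (swap(5, 7)): [6, 0, 1, 7, 8, 9, 3, 5, 2, 4]
After 12 (rotate_left(4, 9, k=4)): [6, 0, 1, 7, 2, 4, 8, 9, 3, 5]
After 13 (swap(8, 6)): [6, 0, 1, 7, 2, 4, 3, 9, 8, 5]

Answer: 3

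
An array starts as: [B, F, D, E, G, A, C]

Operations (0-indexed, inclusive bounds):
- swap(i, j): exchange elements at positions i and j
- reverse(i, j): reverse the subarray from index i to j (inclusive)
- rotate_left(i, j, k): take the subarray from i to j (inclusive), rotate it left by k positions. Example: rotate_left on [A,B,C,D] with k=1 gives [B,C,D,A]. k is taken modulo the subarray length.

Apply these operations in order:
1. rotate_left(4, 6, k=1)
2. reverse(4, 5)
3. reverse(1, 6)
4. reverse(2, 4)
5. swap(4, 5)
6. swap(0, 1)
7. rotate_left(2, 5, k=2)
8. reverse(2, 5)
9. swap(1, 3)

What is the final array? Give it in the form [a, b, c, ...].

After 1 (rotate_left(4, 6, k=1)): [B, F, D, E, A, C, G]
After 2 (reverse(4, 5)): [B, F, D, E, C, A, G]
After 3 (reverse(1, 6)): [B, G, A, C, E, D, F]
After 4 (reverse(2, 4)): [B, G, E, C, A, D, F]
After 5 (swap(4, 5)): [B, G, E, C, D, A, F]
After 6 (swap(0, 1)): [G, B, E, C, D, A, F]
After 7 (rotate_left(2, 5, k=2)): [G, B, D, A, E, C, F]
After 8 (reverse(2, 5)): [G, B, C, E, A, D, F]
After 9 (swap(1, 3)): [G, E, C, B, A, D, F]

Answer: [G, E, C, B, A, D, F]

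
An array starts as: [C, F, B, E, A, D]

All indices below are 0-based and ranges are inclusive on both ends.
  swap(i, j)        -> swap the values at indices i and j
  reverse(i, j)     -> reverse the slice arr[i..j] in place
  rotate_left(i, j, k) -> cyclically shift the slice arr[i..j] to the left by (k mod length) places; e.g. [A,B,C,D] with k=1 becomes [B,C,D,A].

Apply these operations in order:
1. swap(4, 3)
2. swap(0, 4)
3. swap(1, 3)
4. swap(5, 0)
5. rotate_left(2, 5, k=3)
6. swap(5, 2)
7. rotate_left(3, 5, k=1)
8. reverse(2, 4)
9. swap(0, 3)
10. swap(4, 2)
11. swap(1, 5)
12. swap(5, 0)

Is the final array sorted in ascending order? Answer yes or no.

After 1 (swap(4, 3)): [C, F, B, A, E, D]
After 2 (swap(0, 4)): [E, F, B, A, C, D]
After 3 (swap(1, 3)): [E, A, B, F, C, D]
After 4 (swap(5, 0)): [D, A, B, F, C, E]
After 5 (rotate_left(2, 5, k=3)): [D, A, E, B, F, C]
After 6 (swap(5, 2)): [D, A, C, B, F, E]
After 7 (rotate_left(3, 5, k=1)): [D, A, C, F, E, B]
After 8 (reverse(2, 4)): [D, A, E, F, C, B]
After 9 (swap(0, 3)): [F, A, E, D, C, B]
After 10 (swap(4, 2)): [F, A, C, D, E, B]
After 11 (swap(1, 5)): [F, B, C, D, E, A]
After 12 (swap(5, 0)): [A, B, C, D, E, F]

Answer: yes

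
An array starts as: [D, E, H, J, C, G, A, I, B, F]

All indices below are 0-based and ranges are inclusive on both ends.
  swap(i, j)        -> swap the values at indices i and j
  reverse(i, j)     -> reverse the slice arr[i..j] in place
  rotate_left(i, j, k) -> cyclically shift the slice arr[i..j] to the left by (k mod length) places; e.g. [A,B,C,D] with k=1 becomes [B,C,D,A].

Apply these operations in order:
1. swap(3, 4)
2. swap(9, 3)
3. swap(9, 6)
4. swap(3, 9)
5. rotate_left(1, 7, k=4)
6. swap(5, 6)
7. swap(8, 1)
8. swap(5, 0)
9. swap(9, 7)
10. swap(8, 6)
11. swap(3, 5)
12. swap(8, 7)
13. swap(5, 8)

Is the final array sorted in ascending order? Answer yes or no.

Answer: yes

Derivation:
After 1 (swap(3, 4)): [D, E, H, C, J, G, A, I, B, F]
After 2 (swap(9, 3)): [D, E, H, F, J, G, A, I, B, C]
After 3 (swap(9, 6)): [D, E, H, F, J, G, C, I, B, A]
After 4 (swap(3, 9)): [D, E, H, A, J, G, C, I, B, F]
After 5 (rotate_left(1, 7, k=4)): [D, G, C, I, E, H, A, J, B, F]
After 6 (swap(5, 6)): [D, G, C, I, E, A, H, J, B, F]
After 7 (swap(8, 1)): [D, B, C, I, E, A, H, J, G, F]
After 8 (swap(5, 0)): [A, B, C, I, E, D, H, J, G, F]
After 9 (swap(9, 7)): [A, B, C, I, E, D, H, F, G, J]
After 10 (swap(8, 6)): [A, B, C, I, E, D, G, F, H, J]
After 11 (swap(3, 5)): [A, B, C, D, E, I, G, F, H, J]
After 12 (swap(8, 7)): [A, B, C, D, E, I, G, H, F, J]
After 13 (swap(5, 8)): [A, B, C, D, E, F, G, H, I, J]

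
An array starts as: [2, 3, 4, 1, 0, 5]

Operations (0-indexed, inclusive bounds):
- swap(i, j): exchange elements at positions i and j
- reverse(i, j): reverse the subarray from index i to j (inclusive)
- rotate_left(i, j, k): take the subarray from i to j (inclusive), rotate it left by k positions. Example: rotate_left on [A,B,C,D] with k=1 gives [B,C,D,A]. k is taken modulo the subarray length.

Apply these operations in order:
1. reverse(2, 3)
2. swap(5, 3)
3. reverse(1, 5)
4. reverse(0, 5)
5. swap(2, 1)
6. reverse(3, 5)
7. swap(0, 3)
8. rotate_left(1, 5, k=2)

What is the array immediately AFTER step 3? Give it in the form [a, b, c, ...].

After 1 (reverse(2, 3)): [2, 3, 1, 4, 0, 5]
After 2 (swap(5, 3)): [2, 3, 1, 5, 0, 4]
After 3 (reverse(1, 5)): [2, 4, 0, 5, 1, 3]

Answer: [2, 4, 0, 5, 1, 3]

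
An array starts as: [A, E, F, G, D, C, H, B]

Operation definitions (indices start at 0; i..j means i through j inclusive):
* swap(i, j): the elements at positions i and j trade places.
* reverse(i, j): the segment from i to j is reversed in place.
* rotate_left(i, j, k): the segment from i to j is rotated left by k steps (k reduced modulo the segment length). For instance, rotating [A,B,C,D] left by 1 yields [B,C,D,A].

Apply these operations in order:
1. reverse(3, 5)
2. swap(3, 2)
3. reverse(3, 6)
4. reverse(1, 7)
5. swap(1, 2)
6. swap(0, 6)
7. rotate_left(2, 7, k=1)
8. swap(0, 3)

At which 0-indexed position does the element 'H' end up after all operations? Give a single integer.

After 1 (reverse(3, 5)): [A, E, F, C, D, G, H, B]
After 2 (swap(3, 2)): [A, E, C, F, D, G, H, B]
After 3 (reverse(3, 6)): [A, E, C, H, G, D, F, B]
After 4 (reverse(1, 7)): [A, B, F, D, G, H, C, E]
After 5 (swap(1, 2)): [A, F, B, D, G, H, C, E]
After 6 (swap(0, 6)): [C, F, B, D, G, H, A, E]
After 7 (rotate_left(2, 7, k=1)): [C, F, D, G, H, A, E, B]
After 8 (swap(0, 3)): [G, F, D, C, H, A, E, B]

Answer: 4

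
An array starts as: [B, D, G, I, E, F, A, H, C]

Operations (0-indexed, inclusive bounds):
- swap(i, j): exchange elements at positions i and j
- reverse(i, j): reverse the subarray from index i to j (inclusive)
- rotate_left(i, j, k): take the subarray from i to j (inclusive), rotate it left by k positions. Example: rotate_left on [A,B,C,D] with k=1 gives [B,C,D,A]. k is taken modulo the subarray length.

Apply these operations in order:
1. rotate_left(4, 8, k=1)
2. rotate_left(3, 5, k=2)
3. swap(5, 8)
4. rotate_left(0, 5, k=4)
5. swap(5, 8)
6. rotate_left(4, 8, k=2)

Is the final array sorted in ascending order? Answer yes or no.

After 1 (rotate_left(4, 8, k=1)): [B, D, G, I, F, A, H, C, E]
After 2 (rotate_left(3, 5, k=2)): [B, D, G, A, I, F, H, C, E]
After 3 (swap(5, 8)): [B, D, G, A, I, E, H, C, F]
After 4 (rotate_left(0, 5, k=4)): [I, E, B, D, G, A, H, C, F]
After 5 (swap(5, 8)): [I, E, B, D, G, F, H, C, A]
After 6 (rotate_left(4, 8, k=2)): [I, E, B, D, H, C, A, G, F]

Answer: no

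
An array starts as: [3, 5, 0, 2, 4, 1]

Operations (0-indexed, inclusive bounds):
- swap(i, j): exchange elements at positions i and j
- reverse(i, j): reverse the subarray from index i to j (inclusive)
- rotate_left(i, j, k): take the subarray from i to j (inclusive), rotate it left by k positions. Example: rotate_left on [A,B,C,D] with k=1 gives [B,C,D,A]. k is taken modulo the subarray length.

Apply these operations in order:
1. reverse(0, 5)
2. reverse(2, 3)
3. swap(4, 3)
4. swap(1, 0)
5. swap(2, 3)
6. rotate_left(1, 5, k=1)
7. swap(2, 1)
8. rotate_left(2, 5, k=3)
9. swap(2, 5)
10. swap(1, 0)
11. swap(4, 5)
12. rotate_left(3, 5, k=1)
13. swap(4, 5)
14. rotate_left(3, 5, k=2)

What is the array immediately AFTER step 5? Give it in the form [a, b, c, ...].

Answer: [4, 1, 5, 0, 2, 3]

Derivation:
After 1 (reverse(0, 5)): [1, 4, 2, 0, 5, 3]
After 2 (reverse(2, 3)): [1, 4, 0, 2, 5, 3]
After 3 (swap(4, 3)): [1, 4, 0, 5, 2, 3]
After 4 (swap(1, 0)): [4, 1, 0, 5, 2, 3]
After 5 (swap(2, 3)): [4, 1, 5, 0, 2, 3]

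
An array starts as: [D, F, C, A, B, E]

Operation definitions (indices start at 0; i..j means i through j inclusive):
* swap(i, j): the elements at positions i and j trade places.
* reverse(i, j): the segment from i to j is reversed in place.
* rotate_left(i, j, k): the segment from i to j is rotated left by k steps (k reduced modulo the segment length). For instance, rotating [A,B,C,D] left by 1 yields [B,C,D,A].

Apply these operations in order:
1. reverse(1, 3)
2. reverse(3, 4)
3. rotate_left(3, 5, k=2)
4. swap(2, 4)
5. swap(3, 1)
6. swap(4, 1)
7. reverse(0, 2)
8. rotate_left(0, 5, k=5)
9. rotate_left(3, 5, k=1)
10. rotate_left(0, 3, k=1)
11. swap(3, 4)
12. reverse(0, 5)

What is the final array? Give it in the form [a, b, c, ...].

Answer: [D, F, E, A, C, B]

Derivation:
After 1 (reverse(1, 3)): [D, A, C, F, B, E]
After 2 (reverse(3, 4)): [D, A, C, B, F, E]
After 3 (rotate_left(3, 5, k=2)): [D, A, C, E, B, F]
After 4 (swap(2, 4)): [D, A, B, E, C, F]
After 5 (swap(3, 1)): [D, E, B, A, C, F]
After 6 (swap(4, 1)): [D, C, B, A, E, F]
After 7 (reverse(0, 2)): [B, C, D, A, E, F]
After 8 (rotate_left(0, 5, k=5)): [F, B, C, D, A, E]
After 9 (rotate_left(3, 5, k=1)): [F, B, C, A, E, D]
After 10 (rotate_left(0, 3, k=1)): [B, C, A, F, E, D]
After 11 (swap(3, 4)): [B, C, A, E, F, D]
After 12 (reverse(0, 5)): [D, F, E, A, C, B]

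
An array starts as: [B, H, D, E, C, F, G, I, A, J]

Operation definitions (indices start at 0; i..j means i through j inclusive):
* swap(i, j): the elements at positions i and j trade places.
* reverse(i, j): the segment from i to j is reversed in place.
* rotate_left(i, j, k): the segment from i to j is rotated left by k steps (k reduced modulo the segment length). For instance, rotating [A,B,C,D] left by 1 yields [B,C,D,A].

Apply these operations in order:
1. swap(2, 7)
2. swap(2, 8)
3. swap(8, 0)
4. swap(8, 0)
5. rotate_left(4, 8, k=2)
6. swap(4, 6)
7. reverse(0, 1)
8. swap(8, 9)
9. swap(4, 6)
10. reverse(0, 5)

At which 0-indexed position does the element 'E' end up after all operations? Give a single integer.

Answer: 2

Derivation:
After 1 (swap(2, 7)): [B, H, I, E, C, F, G, D, A, J]
After 2 (swap(2, 8)): [B, H, A, E, C, F, G, D, I, J]
After 3 (swap(8, 0)): [I, H, A, E, C, F, G, D, B, J]
After 4 (swap(8, 0)): [B, H, A, E, C, F, G, D, I, J]
After 5 (rotate_left(4, 8, k=2)): [B, H, A, E, G, D, I, C, F, J]
After 6 (swap(4, 6)): [B, H, A, E, I, D, G, C, F, J]
After 7 (reverse(0, 1)): [H, B, A, E, I, D, G, C, F, J]
After 8 (swap(8, 9)): [H, B, A, E, I, D, G, C, J, F]
After 9 (swap(4, 6)): [H, B, A, E, G, D, I, C, J, F]
After 10 (reverse(0, 5)): [D, G, E, A, B, H, I, C, J, F]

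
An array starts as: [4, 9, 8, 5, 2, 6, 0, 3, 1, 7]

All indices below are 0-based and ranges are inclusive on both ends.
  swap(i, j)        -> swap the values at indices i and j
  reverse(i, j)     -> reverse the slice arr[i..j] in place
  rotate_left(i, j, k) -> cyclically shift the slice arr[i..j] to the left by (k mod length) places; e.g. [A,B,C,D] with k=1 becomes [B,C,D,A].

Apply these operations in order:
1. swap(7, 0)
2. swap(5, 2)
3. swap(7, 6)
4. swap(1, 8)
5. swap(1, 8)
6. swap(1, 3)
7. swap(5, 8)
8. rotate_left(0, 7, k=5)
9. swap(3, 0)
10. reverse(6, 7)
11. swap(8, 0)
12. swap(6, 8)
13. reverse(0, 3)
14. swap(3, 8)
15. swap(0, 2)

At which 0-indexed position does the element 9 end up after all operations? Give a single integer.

After 1 (swap(7, 0)): [3, 9, 8, 5, 2, 6, 0, 4, 1, 7]
After 2 (swap(5, 2)): [3, 9, 6, 5, 2, 8, 0, 4, 1, 7]
After 3 (swap(7, 6)): [3, 9, 6, 5, 2, 8, 4, 0, 1, 7]
After 4 (swap(1, 8)): [3, 1, 6, 5, 2, 8, 4, 0, 9, 7]
After 5 (swap(1, 8)): [3, 9, 6, 5, 2, 8, 4, 0, 1, 7]
After 6 (swap(1, 3)): [3, 5, 6, 9, 2, 8, 4, 0, 1, 7]
After 7 (swap(5, 8)): [3, 5, 6, 9, 2, 1, 4, 0, 8, 7]
After 8 (rotate_left(0, 7, k=5)): [1, 4, 0, 3, 5, 6, 9, 2, 8, 7]
After 9 (swap(3, 0)): [3, 4, 0, 1, 5, 6, 9, 2, 8, 7]
After 10 (reverse(6, 7)): [3, 4, 0, 1, 5, 6, 2, 9, 8, 7]
After 11 (swap(8, 0)): [8, 4, 0, 1, 5, 6, 2, 9, 3, 7]
After 12 (swap(6, 8)): [8, 4, 0, 1, 5, 6, 3, 9, 2, 7]
After 13 (reverse(0, 3)): [1, 0, 4, 8, 5, 6, 3, 9, 2, 7]
After 14 (swap(3, 8)): [1, 0, 4, 2, 5, 6, 3, 9, 8, 7]
After 15 (swap(0, 2)): [4, 0, 1, 2, 5, 6, 3, 9, 8, 7]

Answer: 7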